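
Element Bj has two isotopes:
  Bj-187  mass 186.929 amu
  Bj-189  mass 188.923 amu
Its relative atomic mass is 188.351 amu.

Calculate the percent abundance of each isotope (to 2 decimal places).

Let x be the fractional abundance of Bj-187; then Bj-189 has abundance 1 − x.
186.929·x + 188.923·(1 − x) = 188.351
(186.929 − 188.923)·x = 188.351 − 188.923
x = -0.572 / -1.994 = 0.28686 → 28.69% Bj-187, 71.31% Bj-189.

Bj-187: 28.69%, Bj-189: 71.31%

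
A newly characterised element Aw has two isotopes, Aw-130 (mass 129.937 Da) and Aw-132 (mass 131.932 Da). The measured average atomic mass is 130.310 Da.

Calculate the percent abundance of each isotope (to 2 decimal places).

Writing the weighted mean with unknown fraction x of Aw-130:
129.937·x + 131.932·(1 − x) = 130.310
(129.937 − 131.932)·x = 130.310 − 131.932
x = -1.622 / -1.995 = 0.81303 → 81.30% Aw-130, 18.70% Aw-132.

Aw-130: 81.30%, Aw-132: 18.70%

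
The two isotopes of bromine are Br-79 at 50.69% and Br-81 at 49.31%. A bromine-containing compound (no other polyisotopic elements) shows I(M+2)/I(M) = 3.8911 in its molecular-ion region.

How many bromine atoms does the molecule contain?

With n Br atoms, P(M+2)/P(M) = C(n,1)·p^(n−1)q / p^n = n·q/p = n · 0.4931/0.5069.
n = 3.8911 × 0.5069/0.4931 = 4.00 ≈ 4

4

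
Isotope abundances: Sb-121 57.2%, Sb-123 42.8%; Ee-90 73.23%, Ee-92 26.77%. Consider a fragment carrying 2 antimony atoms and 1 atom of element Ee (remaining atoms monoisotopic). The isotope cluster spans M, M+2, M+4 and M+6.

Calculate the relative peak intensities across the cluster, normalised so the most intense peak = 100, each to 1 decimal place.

53.7 : 100.0 : 59.4 : 11.0

Antimony pattern (n=2): 0.327184 : 0.489632 : 0.183184
Element Ee pattern (n=1): 0.7323 : 0.2677
Convolve the two distributions (both contribute in 2-u steps):
  M: 0.327184×0.7323 = 0.239597
  M+2: 0.327184×0.2677 + 0.489632×0.7323 = 0.446145
  M+4: 0.489632×0.2677 + 0.183184×0.7323 = 0.265220
  M+6: 0.183184×0.2677 = 0.049038
Scale to base peak (0.446145) = 100: 53.7 : 100.0 : 59.4 : 11.0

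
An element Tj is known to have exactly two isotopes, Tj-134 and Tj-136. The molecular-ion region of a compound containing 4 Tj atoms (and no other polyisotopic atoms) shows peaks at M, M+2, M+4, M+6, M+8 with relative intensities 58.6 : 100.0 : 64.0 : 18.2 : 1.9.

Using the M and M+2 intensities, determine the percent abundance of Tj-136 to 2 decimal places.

Let p = fractional abundance of Tj-134. I(M+2)/I(M) = [C(4,1)·p^3·(1−p)] / p^4 = 4·(1−p)/p = 100.0/58.6 = 1.7065
(1−p)/p = 1.7065/4 = 0.4266  ⇒  p = 1/(1 + 0.4266) = 0.7010
Tj-134: 70.10%, Tj-136: 29.90%.

29.90%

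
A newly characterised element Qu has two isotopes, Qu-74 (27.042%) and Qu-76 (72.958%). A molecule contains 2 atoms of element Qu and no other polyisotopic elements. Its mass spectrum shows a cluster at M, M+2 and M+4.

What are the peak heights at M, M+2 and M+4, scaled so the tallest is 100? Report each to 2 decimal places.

13.74 : 74.13 : 100.00

Each Qu atom is independently Qu-74 (p = 0.27042) or Qu-76 (q = 0.72958); the cluster is the binomial expansion (p + q)^2.
P(M) = 0.27042^2 = 0.073127
P(M+2) = 2 × 0.27042^1 × 0.72958^1 = 0.394586
P(M+4) = 0.72958^2 = 0.532287
The M+4 peak is largest (0.532287); scaling to 100 gives 13.74 : 74.13 : 100.00.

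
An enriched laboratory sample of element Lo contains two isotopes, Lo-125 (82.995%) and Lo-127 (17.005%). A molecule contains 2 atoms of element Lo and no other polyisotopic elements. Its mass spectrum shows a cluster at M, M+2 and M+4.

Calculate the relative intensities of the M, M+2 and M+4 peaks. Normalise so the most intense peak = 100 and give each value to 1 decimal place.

The 2 Lo atoms are independent, so intensities follow the terms of (0.82995 + 0.17005)^2.
P(M) = 0.82995^2 = 0.688817
P(M+2) = 2 × 0.82995^1 × 0.17005^1 = 0.282266
P(M+4) = 0.17005^2 = 0.028917
The M peak is largest (0.688817); scaling to 100 gives 100.0 : 41.0 : 4.2.

100.0 : 41.0 : 4.2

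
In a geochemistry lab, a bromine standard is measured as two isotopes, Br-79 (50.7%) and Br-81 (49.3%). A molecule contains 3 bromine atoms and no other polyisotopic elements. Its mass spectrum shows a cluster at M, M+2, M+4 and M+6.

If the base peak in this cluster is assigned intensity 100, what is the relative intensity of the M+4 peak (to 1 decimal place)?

Term probabilities: M 0.1303, M+2 0.3802, M+4 0.3697, M+6 0.1198. Base peak = M+2.
P(M+2) = C(3,1) × 0.507^2 × 0.493^1 = 3 × 0.257049 × 0.4930 = 0.380175 (base)
P(M+4) = C(3,2) × 0.507^1 × 0.493^2 = 3 × 0.5070 × 0.243049 = 0.369678
Relative intensity = 0.369678 / 0.380175 × 100 = 97.2

97.2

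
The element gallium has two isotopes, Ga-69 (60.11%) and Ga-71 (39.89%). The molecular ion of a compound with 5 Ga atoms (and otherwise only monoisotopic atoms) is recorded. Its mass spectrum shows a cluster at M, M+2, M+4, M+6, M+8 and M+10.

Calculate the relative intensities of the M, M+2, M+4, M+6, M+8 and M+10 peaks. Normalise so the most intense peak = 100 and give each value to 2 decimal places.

22.71 : 75.34 : 100.00 : 66.36 : 22.02 : 2.92

Expanding (0.6011 + 0.3989)^5:
P(M) = 0.6011^5 = 0.078475
P(M+2) = 5 × 0.6011^4 × 0.3989^1 = 0.260388
P(M+4) = 10 × 0.6011^3 × 0.3989^2 = 0.345596
P(M+6) = 10 × 0.6011^2 × 0.3989^3 = 0.229343
P(M+8) = 5 × 0.6011^1 × 0.3989^4 = 0.076098
P(M+10) = 0.3989^5 = 0.010100
The M+4 peak is largest (0.345596); scaling to 100 gives 22.71 : 75.34 : 100.00 : 66.36 : 22.02 : 2.92.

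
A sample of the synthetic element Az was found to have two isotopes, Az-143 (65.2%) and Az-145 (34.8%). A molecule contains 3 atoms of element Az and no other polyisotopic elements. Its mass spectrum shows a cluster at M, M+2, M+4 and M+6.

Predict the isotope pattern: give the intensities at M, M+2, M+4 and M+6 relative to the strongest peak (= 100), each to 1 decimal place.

62.5 : 100.0 : 53.4 : 9.5

Each Az atom is independently Az-143 (p = 0.652) or Az-145 (q = 0.348); the cluster is the binomial expansion (p + q)^3.
P(M) = 0.652^3 = 0.277168
P(M+2) = 3 × 0.652^2 × 0.348^1 = 0.443809
P(M+4) = 3 × 0.652^1 × 0.348^2 = 0.236879
P(M+6) = 0.348^3 = 0.042144
The M+2 peak is largest (0.443809); scaling to 100 gives 62.5 : 100.0 : 53.4 : 9.5.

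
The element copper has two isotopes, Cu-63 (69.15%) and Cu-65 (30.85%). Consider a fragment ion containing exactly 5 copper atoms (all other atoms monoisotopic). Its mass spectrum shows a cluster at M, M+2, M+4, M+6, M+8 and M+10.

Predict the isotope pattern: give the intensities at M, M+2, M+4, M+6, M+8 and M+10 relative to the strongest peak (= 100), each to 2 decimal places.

Expanding (0.6915 + 0.3085)^5:
P(M) = 0.6915^5 = 0.158111
P(M+2) = 5 × 0.6915^4 × 0.3085^1 = 0.352691
P(M+4) = 10 × 0.6915^3 × 0.3085^2 = 0.314693
P(M+6) = 10 × 0.6915^2 × 0.3085^3 = 0.140394
P(M+8) = 5 × 0.6915^1 × 0.3085^4 = 0.031317
P(M+10) = 0.3085^5 = 0.002794
The M+2 peak is largest (0.352691); scaling to 100 gives 44.83 : 100.00 : 89.23 : 39.81 : 8.88 : 0.79.

44.83 : 100.00 : 89.23 : 39.81 : 8.88 : 0.79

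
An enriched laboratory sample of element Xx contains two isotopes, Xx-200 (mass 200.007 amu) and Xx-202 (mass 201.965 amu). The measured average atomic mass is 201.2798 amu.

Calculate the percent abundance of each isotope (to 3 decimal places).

With x = fraction of Xx-200 (so Xx-202 is 1 − x):
200.007·x + 201.965·(1 − x) = 201.2798
(200.007 − 201.965)·x = 201.2798 − 201.965
x = -0.6852 / -1.958 = 0.34995 → 34.995% Xx-200, 65.005% Xx-202.

Xx-200: 34.995%, Xx-202: 65.005%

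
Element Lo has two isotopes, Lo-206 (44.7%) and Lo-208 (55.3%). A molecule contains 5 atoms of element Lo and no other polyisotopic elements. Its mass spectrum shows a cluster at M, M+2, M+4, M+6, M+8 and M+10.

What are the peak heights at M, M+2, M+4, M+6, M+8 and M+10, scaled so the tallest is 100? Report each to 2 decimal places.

5.28 : 32.67 : 80.83 : 100.00 : 61.86 : 15.31

The 5 Lo atoms are independent, so intensities follow the terms of (0.447 + 0.553)^5.
P(M) = 0.447^5 = 0.017846
P(M+2) = 5 × 0.447^4 × 0.553^1 = 0.110389
P(M+4) = 10 × 0.447^3 × 0.553^2 = 0.273132
P(M+6) = 10 × 0.447^2 × 0.553^3 = 0.337902
P(M+8) = 5 × 0.447^1 × 0.553^4 = 0.209015
P(M+10) = 0.553^5 = 0.051716
The M+6 peak is largest (0.337902); scaling to 100 gives 5.28 : 32.67 : 80.83 : 100.00 : 61.86 : 15.31.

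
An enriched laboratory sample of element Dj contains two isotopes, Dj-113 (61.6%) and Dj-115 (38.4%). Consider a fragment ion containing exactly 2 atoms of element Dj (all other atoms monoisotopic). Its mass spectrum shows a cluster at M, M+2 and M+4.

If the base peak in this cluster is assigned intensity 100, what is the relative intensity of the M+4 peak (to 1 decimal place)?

31.2

Binomial terms of (0.616 + 0.384)^2: M 0.3795, M+2 0.4731, M+4 0.1475 → M+2 is the base peak.
P(M+2) = C(2,1) × 0.616^1 × 0.384^1 = 2 × 0.6160 × 0.3840 = 0.473088 (base)
P(M+4) = C(2,2) × 0.616^0 × 0.384^2 = 1 × 1.0000 × 0.147456 = 0.147456
Relative intensity = 0.147456 / 0.473088 × 100 = 31.2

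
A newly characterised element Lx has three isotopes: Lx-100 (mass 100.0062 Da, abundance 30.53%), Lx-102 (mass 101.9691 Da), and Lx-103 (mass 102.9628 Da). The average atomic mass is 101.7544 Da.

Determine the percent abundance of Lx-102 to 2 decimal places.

30.77%

The remaining 69.47% is split between Lx-102 (fraction x) and Lx-103 (fraction 0.6947 − x).
Substituting: 101.9691x + 102.9628(0.6947 − x) = 71.22250714
(101.9691 − 102.9628)x = -0.30575002  ⇒  x = 0.30769, y = 0.38701
Lx-102: 30.77%, Lx-103: 38.70%.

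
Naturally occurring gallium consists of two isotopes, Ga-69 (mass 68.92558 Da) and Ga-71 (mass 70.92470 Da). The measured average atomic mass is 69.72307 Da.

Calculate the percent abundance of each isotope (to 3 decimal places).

Ga-69: 60.108%, Ga-71: 39.892%

Let x be the fractional abundance of Ga-69; then Ga-71 has abundance 1 − x.
68.92558·x + 70.92470·(1 − x) = 69.72307
(68.92558 − 70.92470)·x = 69.72307 − 70.92470
x = -1.20163 / -1.99912 = 0.60108 → 60.108% Ga-69, 39.892% Ga-71.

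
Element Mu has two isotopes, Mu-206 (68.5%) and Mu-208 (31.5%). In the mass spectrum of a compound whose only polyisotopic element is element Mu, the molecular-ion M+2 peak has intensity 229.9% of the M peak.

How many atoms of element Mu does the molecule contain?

The M+2/M ratio from n Mu atoms is n · q/p = n · 0.315/0.685.
n = 2.299 × 0.685/0.315 = 5.00 ≈ 5

5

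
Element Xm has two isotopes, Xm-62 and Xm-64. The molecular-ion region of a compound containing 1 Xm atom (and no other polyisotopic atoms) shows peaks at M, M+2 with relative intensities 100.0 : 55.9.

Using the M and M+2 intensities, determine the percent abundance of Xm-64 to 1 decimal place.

If p is the fraction of Xm that is Xm-62, then I(M+2)/I(M) = [C(1,1)·p^0·(1−p)] / p^1 = 1·(1−p)/p = 55.9/100.0 = 0.5590
(1−p)/p = 0.5590/1 = 0.5590  ⇒  p = 1/(1 + 0.5590) = 0.6414
Xm-62: 64.1%, Xm-64: 35.9%.

35.9%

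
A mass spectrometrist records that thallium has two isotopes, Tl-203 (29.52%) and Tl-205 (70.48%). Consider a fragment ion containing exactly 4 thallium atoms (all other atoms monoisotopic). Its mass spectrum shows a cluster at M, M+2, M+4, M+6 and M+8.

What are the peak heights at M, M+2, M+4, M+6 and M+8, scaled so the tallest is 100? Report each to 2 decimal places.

1.84 : 17.54 : 62.83 : 100.00 : 59.69

Each Tl atom is independently Tl-203 (p = 0.2952) or Tl-205 (q = 0.7048); the cluster is the binomial expansion (p + q)^4.
P(M) = 0.2952^4 = 0.007594
P(M+2) = 4 × 0.2952^3 × 0.7048^1 = 0.072523
P(M+4) = 6 × 0.2952^2 × 0.7048^2 = 0.259726
P(M+6) = 4 × 0.2952^1 × 0.7048^3 = 0.413403
P(M+8) = 0.7048^4 = 0.246754
The M+6 peak is largest (0.413403); scaling to 100 gives 1.84 : 17.54 : 62.83 : 100.00 : 59.69.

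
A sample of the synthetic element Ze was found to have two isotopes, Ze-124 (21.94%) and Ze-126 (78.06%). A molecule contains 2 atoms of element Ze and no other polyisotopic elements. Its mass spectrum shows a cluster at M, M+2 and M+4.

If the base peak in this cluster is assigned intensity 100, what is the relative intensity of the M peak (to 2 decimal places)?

7.90

Term probabilities: M 0.0481, M+2 0.3425, M+4 0.6093. Base peak = M+4.
P(M+4) = C(2,2) × 0.2194^0 × 0.7806^2 = 1 × 1.0000 × 0.60933636 = 0.609336 (base)
P(M) = C(2,0) × 0.2194^2 × 0.7806^0 = 1 × 0.04813636 × 1.0000 = 0.048136
Relative intensity = 0.048136 / 0.609336 × 100 = 7.90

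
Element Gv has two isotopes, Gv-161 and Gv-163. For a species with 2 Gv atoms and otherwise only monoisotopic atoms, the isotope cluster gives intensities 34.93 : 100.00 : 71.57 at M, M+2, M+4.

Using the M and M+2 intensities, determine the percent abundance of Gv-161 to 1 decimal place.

41.1%

Let p = fractional abundance of Gv-161. I(M+2)/I(M) = [C(2,1)·p^1·(1−p)] / p^2 = 2·(1−p)/p = 100.00/34.93 = 2.8629
(1−p)/p = 2.8629/2 = 1.4314  ⇒  p = 1/(1 + 1.4314) = 0.4113
Gv-161: 41.1%, Gv-163: 58.9%.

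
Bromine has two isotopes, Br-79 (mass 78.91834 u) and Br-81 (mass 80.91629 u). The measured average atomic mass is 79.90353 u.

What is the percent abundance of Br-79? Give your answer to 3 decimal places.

Writing the weighted mean with unknown fraction x of Br-79:
78.91834·x + 80.91629·(1 − x) = 79.90353
(78.91834 − 80.91629)·x = 79.90353 − 80.91629
x = -1.01276 / -1.99795 = 0.50690 → 50.690% Br-79, 49.310% Br-81.

50.690%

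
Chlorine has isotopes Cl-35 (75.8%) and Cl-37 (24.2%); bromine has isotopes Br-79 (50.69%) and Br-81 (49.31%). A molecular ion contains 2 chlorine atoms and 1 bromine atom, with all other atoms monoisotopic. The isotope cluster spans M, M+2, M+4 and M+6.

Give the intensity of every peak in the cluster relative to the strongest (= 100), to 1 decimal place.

62.1 : 100.0 : 44.9 : 6.2

Chlorine pattern (n=2): 0.574564 : 0.366872 : 0.058564
Bromine pattern (n=1): 0.5069 : 0.4931
Convolve the two distributions (both contribute in 2-u steps):
  M: 0.574564×0.5069 = 0.291246
  M+2: 0.574564×0.4931 + 0.366872×0.5069 = 0.469285
  M+4: 0.366872×0.4931 + 0.058564×0.5069 = 0.210591
  M+6: 0.058564×0.4931 = 0.028878
Scale to base peak (0.469285) = 100: 62.1 : 100.0 : 44.9 : 6.2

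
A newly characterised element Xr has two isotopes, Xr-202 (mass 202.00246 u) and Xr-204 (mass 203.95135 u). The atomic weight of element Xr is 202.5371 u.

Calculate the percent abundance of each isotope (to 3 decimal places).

Xr-202: 72.567%, Xr-204: 27.433%

Writing the weighted mean with unknown fraction x of Xr-202:
202.00246·x + 203.95135·(1 − x) = 202.5371
(202.00246 − 203.95135)·x = 202.5371 − 203.95135
x = -1.41425 / -1.94889 = 0.72567 → 72.567% Xr-202, 27.433% Xr-204.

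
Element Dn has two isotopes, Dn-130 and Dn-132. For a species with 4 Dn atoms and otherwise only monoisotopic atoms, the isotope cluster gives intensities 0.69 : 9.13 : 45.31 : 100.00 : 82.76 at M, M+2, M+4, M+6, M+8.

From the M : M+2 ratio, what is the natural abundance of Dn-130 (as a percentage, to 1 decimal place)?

Let p = fractional abundance of Dn-130. I(M+2)/I(M) = [C(4,1)·p^3·(1−p)] / p^4 = 4·(1−p)/p = 9.13/0.69 = 13.2319
(1−p)/p = 13.2319/4 = 3.3080  ⇒  p = 1/(1 + 3.3080) = 0.2321
Dn-130: 23.2%, Dn-132: 76.8%.

23.2%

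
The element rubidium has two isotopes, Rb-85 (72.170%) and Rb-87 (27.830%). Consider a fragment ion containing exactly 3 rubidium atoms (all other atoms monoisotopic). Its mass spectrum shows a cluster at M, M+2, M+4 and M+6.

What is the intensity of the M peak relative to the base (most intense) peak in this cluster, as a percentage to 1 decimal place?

Term probabilities: M 0.3759, M+2 0.4349, M+4 0.1677, M+6 0.0216. Base peak = M+2.
P(M+2) = C(3,1) × 0.72170^2 × 0.27830^1 = 3 × 0.52085089 × 0.2783 = 0.434858 (base)
P(M) = C(3,0) × 0.72170^3 × 0.27830^0 = 1 × 0.37589809 × 1.0000 = 0.375898
Relative intensity = 0.375898 / 0.434858 × 100 = 86.4

86.4%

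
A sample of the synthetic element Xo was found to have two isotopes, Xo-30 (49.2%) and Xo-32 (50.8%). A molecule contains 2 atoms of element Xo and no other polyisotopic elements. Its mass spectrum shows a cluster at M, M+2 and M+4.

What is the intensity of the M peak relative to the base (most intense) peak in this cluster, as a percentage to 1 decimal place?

48.4%

Term probabilities: M 0.2421, M+2 0.4999, M+4 0.2581. Base peak = M+2.
P(M+2) = C(2,1) × 0.492^1 × 0.508^1 = 2 × 0.4920 × 0.5080 = 0.499872 (base)
P(M) = C(2,0) × 0.492^2 × 0.508^0 = 1 × 0.242064 × 1.0000 = 0.242064
Relative intensity = 0.242064 / 0.499872 × 100 = 48.4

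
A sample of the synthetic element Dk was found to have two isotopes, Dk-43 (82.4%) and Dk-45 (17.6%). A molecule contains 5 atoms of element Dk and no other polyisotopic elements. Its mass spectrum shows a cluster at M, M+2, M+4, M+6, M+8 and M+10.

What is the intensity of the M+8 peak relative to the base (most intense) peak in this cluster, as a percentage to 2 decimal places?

0.97%

(0.824 + 0.176)^5 gives M 0.3799, M+2 0.4057, M+4 0.1733, M+6 0.0370, M+8 0.0040, M+10 0.0002; the largest is M+2.
P(M+2) = C(5,1) × 0.824^4 × 0.176^1 = 5 × 0.46100841 × 0.1760 = 0.405687 (base)
P(M+8) = C(5,4) × 0.824^1 × 0.176^4 = 5 × 0.8240 × 0.00095951 = 0.003953
Relative intensity = 0.003953 / 0.405687 × 100 = 0.97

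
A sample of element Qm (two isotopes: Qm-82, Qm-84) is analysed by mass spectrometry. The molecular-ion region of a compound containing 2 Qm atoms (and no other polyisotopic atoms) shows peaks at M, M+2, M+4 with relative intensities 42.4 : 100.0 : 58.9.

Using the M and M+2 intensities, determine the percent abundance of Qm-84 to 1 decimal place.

54.1%

Let p = fractional abundance of Qm-82. I(M+2)/I(M) = [C(2,1)·p^1·(1−p)] / p^2 = 2·(1−p)/p = 100.0/42.4 = 2.3585
(1−p)/p = 2.3585/2 = 1.1792  ⇒  p = 1/(1 + 1.1792) = 0.4589
Qm-82: 45.9%, Qm-84: 54.1%.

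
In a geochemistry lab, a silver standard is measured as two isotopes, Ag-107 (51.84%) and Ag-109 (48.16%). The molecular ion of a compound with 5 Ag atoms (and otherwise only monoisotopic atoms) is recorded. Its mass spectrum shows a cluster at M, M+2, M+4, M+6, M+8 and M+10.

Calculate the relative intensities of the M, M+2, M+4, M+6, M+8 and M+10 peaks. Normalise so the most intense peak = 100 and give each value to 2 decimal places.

11.59 : 53.82 : 100.00 : 92.90 : 43.15 : 8.02

The 5 Ag atoms are independent, so intensities follow the terms of (0.5184 + 0.4816)^5.
P(M) = 0.5184^5 = 0.037439
P(M+2) = 5 × 0.5184^4 × 0.4816^1 = 0.173907
P(M+4) = 10 × 0.5184^3 × 0.4816^2 = 0.323123
P(M+6) = 10 × 0.5184^2 × 0.4816^3 = 0.300185
P(M+8) = 5 × 0.5184^1 × 0.4816^4 = 0.139438
P(M+10) = 0.4816^5 = 0.025908
The M+4 peak is largest (0.323123); scaling to 100 gives 11.59 : 53.82 : 100.00 : 92.90 : 43.15 : 8.02.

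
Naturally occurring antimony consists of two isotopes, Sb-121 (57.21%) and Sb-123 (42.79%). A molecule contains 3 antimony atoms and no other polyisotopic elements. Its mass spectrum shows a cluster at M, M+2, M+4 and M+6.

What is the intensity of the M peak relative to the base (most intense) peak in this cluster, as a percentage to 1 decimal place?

Binomial terms of (0.5721 + 0.4279)^3: M 0.1872, M+2 0.4202, M+4 0.3143, M+6 0.0783 → M+2 is the base peak.
P(M+2) = C(3,1) × 0.5721^2 × 0.4279^1 = 3 × 0.32729841 × 0.4279 = 0.420153 (base)
P(M) = C(3,0) × 0.5721^3 × 0.4279^0 = 1 × 0.18724742 × 1.0000 = 0.187247
Relative intensity = 0.187247 / 0.420153 × 100 = 44.6

44.6%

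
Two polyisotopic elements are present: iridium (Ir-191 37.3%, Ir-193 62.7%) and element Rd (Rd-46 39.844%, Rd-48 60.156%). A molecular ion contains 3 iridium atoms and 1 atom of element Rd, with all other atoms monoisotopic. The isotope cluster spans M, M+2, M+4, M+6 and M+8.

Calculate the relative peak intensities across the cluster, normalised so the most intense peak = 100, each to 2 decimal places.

Iridium pattern (n=3): 0.05189512 : 0.26170165 : 0.43991135 : 0.24649188
Element Rd pattern (n=1): 0.39844 : 0.60156
Convolve the two distributions (both contribute in 2-u steps):
  M: 0.05189512×0.39844 = 0.020677
  M+2: 0.05189512×0.60156 + 0.26170165×0.39844 = 0.135490
  M+4: 0.26170165×0.60156 + 0.43991135×0.39844 = 0.332708
  M+6: 0.43991135×0.60156 + 0.24649188×0.39844 = 0.362845
  M+8: 0.24649188×0.60156 = 0.148280
Scale to base peak (0.362845) = 100: 5.70 : 37.34 : 91.69 : 100.00 : 40.87

5.70 : 37.34 : 91.69 : 100.00 : 40.87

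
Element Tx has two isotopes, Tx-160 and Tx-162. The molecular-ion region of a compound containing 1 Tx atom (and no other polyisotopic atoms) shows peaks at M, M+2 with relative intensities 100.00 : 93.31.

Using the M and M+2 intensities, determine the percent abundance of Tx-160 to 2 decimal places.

51.73%

Let p = fractional abundance of Tx-160. I(M+2)/I(M) = [C(1,1)·p^0·(1−p)] / p^1 = 1·(1−p)/p = 93.31/100.00 = 0.9331
(1−p)/p = 0.9331/1 = 0.9331  ⇒  p = 1/(1 + 0.9331) = 0.5173
Tx-160: 51.73%, Tx-162: 48.27%.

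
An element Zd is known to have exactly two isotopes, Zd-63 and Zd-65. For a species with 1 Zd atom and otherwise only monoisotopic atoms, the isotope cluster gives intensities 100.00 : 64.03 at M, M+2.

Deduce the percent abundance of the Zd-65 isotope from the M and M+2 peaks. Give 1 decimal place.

39.0%

If p is the fraction of Zd that is Zd-63, then I(M+2)/I(M) = [C(1,1)·p^0·(1−p)] / p^1 = 1·(1−p)/p = 64.03/100.00 = 0.6403
(1−p)/p = 0.6403/1 = 0.6403  ⇒  p = 1/(1 + 0.6403) = 0.6096
Zd-63: 61.0%, Zd-65: 39.0%.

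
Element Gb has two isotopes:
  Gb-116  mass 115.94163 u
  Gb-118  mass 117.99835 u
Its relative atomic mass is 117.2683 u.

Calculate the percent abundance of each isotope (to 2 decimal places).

Gb-116: 35.50%, Gb-118: 64.50%

Let x be the fractional abundance of Gb-116; then Gb-118 has abundance 1 − x.
115.94163·x + 117.99835·(1 − x) = 117.2683
(115.94163 − 117.99835)·x = 117.2683 − 117.99835
x = -0.73005 / -2.05672 = 0.35496 → 35.50% Gb-116, 64.50% Gb-118.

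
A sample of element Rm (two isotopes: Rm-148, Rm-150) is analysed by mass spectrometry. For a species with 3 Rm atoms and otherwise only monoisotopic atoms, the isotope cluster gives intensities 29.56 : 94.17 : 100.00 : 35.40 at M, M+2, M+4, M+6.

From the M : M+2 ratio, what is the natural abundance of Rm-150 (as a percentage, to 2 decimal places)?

If p is the fraction of Rm that is Rm-148, then I(M+2)/I(M) = [C(3,1)·p^2·(1−p)] / p^3 = 3·(1−p)/p = 94.17/29.56 = 3.1857
(1−p)/p = 3.1857/3 = 1.0619  ⇒  p = 1/(1 + 1.0619) = 0.4850
Rm-148: 48.50%, Rm-150: 51.50%.

51.50%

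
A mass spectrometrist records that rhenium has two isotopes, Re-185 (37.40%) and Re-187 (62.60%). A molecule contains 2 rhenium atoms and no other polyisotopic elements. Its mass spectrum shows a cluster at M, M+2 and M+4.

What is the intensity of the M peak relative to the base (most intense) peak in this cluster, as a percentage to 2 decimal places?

29.87%

(0.3740 + 0.6260)^2 gives M 0.1399, M+2 0.4682, M+4 0.3919; the largest is M+2.
P(M+2) = C(2,1) × 0.3740^1 × 0.6260^1 = 2 × 0.3740 × 0.6260 = 0.468248 (base)
P(M) = C(2,0) × 0.3740^2 × 0.6260^0 = 1 × 0.139876 × 1.0000 = 0.139876
Relative intensity = 0.139876 / 0.468248 × 100 = 29.87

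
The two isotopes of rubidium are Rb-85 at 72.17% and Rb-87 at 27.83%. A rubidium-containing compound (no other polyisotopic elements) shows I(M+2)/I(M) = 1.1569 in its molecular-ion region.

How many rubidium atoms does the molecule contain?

For n independent Rb atoms, I(M+2)/I(M) = n · (abundance Rb-87) / (abundance Rb-85) = n · 0.2783/0.7217.
n = 1.1569 × 0.7217/0.2783 = 3.00 ≈ 3

3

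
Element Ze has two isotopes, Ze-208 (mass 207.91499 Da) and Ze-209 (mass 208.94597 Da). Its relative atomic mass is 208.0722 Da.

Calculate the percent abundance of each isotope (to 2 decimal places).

With x = fraction of Ze-208 (so Ze-209 is 1 − x):
207.91499·x + 208.94597·(1 − x) = 208.0722
(207.91499 − 208.94597)·x = 208.0722 − 208.94597
x = -0.87377 / -1.03098 = 0.84751 → 84.75% Ze-208, 15.25% Ze-209.

Ze-208: 84.75%, Ze-209: 15.25%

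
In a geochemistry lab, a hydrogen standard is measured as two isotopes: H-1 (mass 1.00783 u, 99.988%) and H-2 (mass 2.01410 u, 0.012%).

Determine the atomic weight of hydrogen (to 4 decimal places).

Ar = Σ fᵢ·mᵢ = 0.99988 × 1.00783 + 0.00012 × 2.01410
= 1.007709 + 0.000242 = 1.007951 u

1.0080 u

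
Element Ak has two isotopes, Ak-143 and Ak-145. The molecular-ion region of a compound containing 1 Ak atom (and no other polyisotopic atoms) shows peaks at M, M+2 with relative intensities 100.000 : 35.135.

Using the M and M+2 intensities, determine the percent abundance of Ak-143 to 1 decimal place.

Write p for the Ak-143 fraction. I(M+2)/I(M) = [C(1,1)·p^0·(1−p)] / p^1 = 1·(1−p)/p = 35.135/100.000 = 0.3513
(1−p)/p = 0.3513/1 = 0.3513  ⇒  p = 1/(1 + 0.3513) = 0.7400
Ak-143: 74.0%, Ak-145: 26.0%.

74.0%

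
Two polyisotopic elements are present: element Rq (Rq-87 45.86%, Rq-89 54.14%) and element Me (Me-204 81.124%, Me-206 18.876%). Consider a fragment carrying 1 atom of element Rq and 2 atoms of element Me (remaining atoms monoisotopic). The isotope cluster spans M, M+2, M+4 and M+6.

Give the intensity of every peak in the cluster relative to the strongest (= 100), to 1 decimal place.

60.8 : 100.0 : 36.7 : 3.9

Element Rq pattern (n=1): 0.4586 : 0.5414
Element Me pattern (n=2): 0.65811034 : 0.30625932 : 0.03563034
Convolve the two distributions (both contribute in 2-u steps):
  M: 0.4586×0.65811034 = 0.301809
  M+2: 0.4586×0.30625932 + 0.5414×0.65811034 = 0.496751
  M+4: 0.4586×0.03563034 + 0.5414×0.30625932 = 0.182149
  M+6: 0.5414×0.03563034 = 0.019290
Scale to base peak (0.496751) = 100: 60.8 : 100.0 : 36.7 : 3.9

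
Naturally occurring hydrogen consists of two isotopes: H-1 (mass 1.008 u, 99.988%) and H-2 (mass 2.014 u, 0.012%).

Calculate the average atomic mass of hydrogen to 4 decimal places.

Average mass = Σ (abundance × isotope mass) = 0.99988 × 1.008 + 0.00012 × 2.014
= 1.00788 + 0.00024 = 1.00812 u

1.0081 u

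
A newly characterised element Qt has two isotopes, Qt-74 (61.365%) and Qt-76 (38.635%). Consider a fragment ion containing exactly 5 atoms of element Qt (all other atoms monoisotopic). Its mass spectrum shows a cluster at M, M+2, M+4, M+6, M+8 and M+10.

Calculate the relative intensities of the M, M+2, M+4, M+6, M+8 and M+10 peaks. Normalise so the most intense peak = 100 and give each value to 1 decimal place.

25.2 : 79.4 : 100.0 : 63.0 : 19.8 : 2.5

Expanding (0.61365 + 0.38635)^5:
P(M) = 0.61365^5 = 0.087017
P(M+2) = 5 × 0.61365^4 × 0.38635^1 = 0.273926
P(M+4) = 10 × 0.61365^3 × 0.38635^2 = 0.344925
P(M+6) = 10 × 0.61365^2 × 0.38635^3 = 0.217162
P(M+8) = 5 × 0.61365^1 × 0.38635^4 = 0.068362
P(M+10) = 0.38635^5 = 0.008608
The M+4 peak is largest (0.344925); scaling to 100 gives 25.2 : 79.4 : 100.0 : 63.0 : 19.8 : 2.5.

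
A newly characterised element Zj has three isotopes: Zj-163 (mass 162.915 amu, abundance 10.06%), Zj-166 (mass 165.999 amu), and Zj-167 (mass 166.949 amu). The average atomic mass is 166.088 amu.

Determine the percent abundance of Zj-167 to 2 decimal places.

The remaining 89.94% is split between Zj-166 (fraction x) and Zj-167 (fraction 0.8994 − x).
Substituting: 165.999x + 166.949(0.8994 − x) = 149.698751
(165.999 − 166.949)x = -0.4551796  ⇒  x = 0.47914, y = 0.42026
Zj-166: 47.91%, Zj-167: 42.03%.

42.03%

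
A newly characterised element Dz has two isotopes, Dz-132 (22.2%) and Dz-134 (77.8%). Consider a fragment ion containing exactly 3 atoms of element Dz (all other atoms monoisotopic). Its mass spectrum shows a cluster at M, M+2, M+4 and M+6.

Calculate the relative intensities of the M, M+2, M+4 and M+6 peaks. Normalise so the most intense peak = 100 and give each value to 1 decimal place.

The 3 Dz atoms are independent, so intensities follow the terms of (0.222 + 0.778)^3.
P(M) = 0.222^3 = 0.010941
P(M+2) = 3 × 0.222^2 × 0.778^1 = 0.115029
P(M+4) = 3 × 0.222^1 × 0.778^2 = 0.403119
P(M+6) = 0.778^3 = 0.470911
The M+6 peak is largest (0.470911); scaling to 100 gives 2.3 : 24.4 : 85.6 : 100.0.

2.3 : 24.4 : 85.6 : 100.0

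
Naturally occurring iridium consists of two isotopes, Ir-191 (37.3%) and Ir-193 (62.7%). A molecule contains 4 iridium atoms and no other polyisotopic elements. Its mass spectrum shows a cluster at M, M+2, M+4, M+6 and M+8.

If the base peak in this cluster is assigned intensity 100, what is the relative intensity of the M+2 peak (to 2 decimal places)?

(0.373 + 0.627)^4 gives M 0.0194, M+2 0.1302, M+4 0.3282, M+6 0.3678, M+8 0.1546; the largest is M+6.
P(M+6) = C(4,3) × 0.373^1 × 0.627^3 = 4 × 0.3730 × 0.24649188 = 0.367766 (base)
P(M+2) = C(4,1) × 0.373^3 × 0.627^1 = 4 × 0.05189512 × 0.6270 = 0.130153
Relative intensity = 0.130153 / 0.367766 × 100 = 35.39

35.39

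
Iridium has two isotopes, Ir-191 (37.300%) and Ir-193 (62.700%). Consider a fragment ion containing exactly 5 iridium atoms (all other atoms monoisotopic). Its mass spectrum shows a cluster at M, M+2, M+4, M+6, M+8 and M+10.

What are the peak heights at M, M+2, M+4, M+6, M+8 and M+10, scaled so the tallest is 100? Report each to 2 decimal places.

2.11 : 17.70 : 59.49 : 100.00 : 84.05 : 28.26

Each Ir atom is independently Ir-191 (p = 0.37300) or Ir-193 (q = 0.62700); the cluster is the binomial expansion (p + q)^5.
P(M) = 0.37300^5 = 0.007220
P(M+2) = 5 × 0.37300^4 × 0.62700^1 = 0.060684
P(M+4) = 10 × 0.37300^3 × 0.62700^2 = 0.204015
P(M+6) = 10 × 0.37300^2 × 0.62700^3 = 0.342942
P(M+8) = 5 × 0.37300^1 × 0.62700^4 = 0.288237
P(M+10) = 0.62700^5 = 0.096903
The M+6 peak is largest (0.342942); scaling to 100 gives 2.11 : 17.70 : 59.49 : 100.00 : 84.05 : 28.26.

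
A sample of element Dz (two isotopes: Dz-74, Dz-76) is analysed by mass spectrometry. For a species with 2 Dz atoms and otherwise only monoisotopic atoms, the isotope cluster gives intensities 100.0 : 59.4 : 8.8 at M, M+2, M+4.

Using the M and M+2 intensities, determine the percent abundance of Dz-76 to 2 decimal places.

Write p for the Dz-74 fraction. I(M+2)/I(M) = [C(2,1)·p^1·(1−p)] / p^2 = 2·(1−p)/p = 59.4/100.0 = 0.5940
(1−p)/p = 0.5940/2 = 0.2970  ⇒  p = 1/(1 + 0.2970) = 0.7710
Dz-74: 77.10%, Dz-76: 22.90%.

22.90%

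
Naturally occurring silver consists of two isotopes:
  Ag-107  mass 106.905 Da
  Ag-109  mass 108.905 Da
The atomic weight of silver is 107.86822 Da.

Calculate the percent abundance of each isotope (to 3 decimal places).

With x = fraction of Ag-107 (so Ag-109 is 1 − x):
106.905·x + 108.905·(1 − x) = 107.86822
(106.905 − 108.905)·x = 107.86822 − 108.905
x = -1.03678 / -2.000 = 0.51839 → 51.839% Ag-107, 48.161% Ag-109.

Ag-107: 51.839%, Ag-109: 48.161%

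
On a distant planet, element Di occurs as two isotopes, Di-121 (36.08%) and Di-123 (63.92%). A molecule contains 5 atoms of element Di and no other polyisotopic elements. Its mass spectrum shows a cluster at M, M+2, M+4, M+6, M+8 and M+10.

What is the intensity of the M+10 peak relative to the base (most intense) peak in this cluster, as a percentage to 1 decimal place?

31.4%

(0.3608 + 0.6392)^5 gives M 0.0061, M+2 0.0542, M+4 0.1919, M+6 0.3400, M+8 0.3012, M+10 0.1067; the largest is M+6.
P(M+6) = C(5,3) × 0.3608^2 × 0.6392^3 = 10 × 0.13017664 × 0.26116219 = 0.339972 (base)
P(M+10) = C(5,5) × 0.3608^0 × 0.6392^5 = 1 × 1.0000 × 0.10670477 = 0.106705
Relative intensity = 0.106705 / 0.339972 × 100 = 31.4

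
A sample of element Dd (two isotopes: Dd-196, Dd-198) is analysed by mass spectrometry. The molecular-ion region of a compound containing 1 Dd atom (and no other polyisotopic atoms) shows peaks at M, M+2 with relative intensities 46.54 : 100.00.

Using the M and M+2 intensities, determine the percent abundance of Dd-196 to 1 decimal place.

31.8%

Write p for the Dd-196 fraction. I(M+2)/I(M) = [C(1,1)·p^0·(1−p)] / p^1 = 1·(1−p)/p = 100.00/46.54 = 2.1487
(1−p)/p = 2.1487/1 = 2.1487  ⇒  p = 1/(1 + 2.1487) = 0.3176
Dd-196: 31.8%, Dd-198: 68.2%.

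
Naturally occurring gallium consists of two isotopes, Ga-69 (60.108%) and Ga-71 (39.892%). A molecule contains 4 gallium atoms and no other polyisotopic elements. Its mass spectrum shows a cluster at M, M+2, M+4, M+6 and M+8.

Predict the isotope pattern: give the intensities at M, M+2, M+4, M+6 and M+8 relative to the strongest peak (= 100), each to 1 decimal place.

37.7 : 100.0 : 99.6 : 44.0 : 7.3

Expanding (0.60108 + 0.39892)^4:
P(M) = 0.60108^4 = 0.130536
P(M+2) = 4 × 0.60108^3 × 0.39892^1 = 0.346531
P(M+4) = 6 × 0.60108^2 × 0.39892^2 = 0.344975
P(M+6) = 4 × 0.60108^1 × 0.39892^3 = 0.152633
P(M+8) = 0.39892^4 = 0.025325
The M+2 peak is largest (0.346531); scaling to 100 gives 37.7 : 100.0 : 99.6 : 44.0 : 7.3.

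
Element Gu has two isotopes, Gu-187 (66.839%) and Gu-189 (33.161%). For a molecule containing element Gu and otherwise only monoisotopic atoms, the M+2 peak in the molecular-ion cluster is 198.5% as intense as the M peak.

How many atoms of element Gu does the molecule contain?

The M+2/M ratio from n Gu atoms is n · q/p = n · 0.33161/0.66839.
n = 1.985 × 0.66839/0.33161 = 4.00 ≈ 4

4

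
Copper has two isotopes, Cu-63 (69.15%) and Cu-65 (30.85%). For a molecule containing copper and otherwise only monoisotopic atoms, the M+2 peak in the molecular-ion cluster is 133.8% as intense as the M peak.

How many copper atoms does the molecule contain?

3

The M+2/M ratio from n Cu atoms is n · q/p = n · 0.3085/0.6915.
n = 1.338 × 0.6915/0.3085 = 3.00 ≈ 3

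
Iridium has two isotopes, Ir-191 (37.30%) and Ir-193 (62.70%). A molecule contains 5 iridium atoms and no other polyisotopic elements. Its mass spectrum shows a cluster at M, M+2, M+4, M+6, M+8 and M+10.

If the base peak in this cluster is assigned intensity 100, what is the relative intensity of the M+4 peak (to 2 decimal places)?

59.49

Binomial terms of (0.3730 + 0.6270)^5: M 0.0072, M+2 0.0607, M+4 0.2040, M+6 0.3429, M+8 0.2882, M+10 0.0969 → M+6 is the base peak.
P(M+6) = C(5,3) × 0.3730^2 × 0.6270^3 = 10 × 0.139129 × 0.24649188 = 0.342942 (base)
P(M+4) = C(5,2) × 0.3730^3 × 0.6270^2 = 10 × 0.05189512 × 0.393129 = 0.204015
Relative intensity = 0.204015 / 0.342942 × 100 = 59.49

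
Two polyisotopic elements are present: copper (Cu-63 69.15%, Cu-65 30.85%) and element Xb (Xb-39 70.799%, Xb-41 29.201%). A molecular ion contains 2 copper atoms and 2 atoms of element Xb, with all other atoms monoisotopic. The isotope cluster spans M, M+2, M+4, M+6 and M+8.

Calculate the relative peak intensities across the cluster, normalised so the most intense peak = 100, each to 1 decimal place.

Copper pattern (n=2): 0.47817225 : 0.4266555 : 0.09517225
Element Xb pattern (n=2): 0.50124984 : 0.41348032 : 0.08526984
Convolve the two distributions (both contribute in 2-u steps):
  M: 0.47817225×0.50124984 = 0.239684
  M+2: 0.47817225×0.41348032 + 0.4266555×0.50124984 = 0.411576
  M+4: 0.47817225×0.08526984 + 0.4266555×0.41348032 + 0.09517225×0.50124984 = 0.264892
  M+6: 0.4266555×0.08526984 + 0.09517225×0.41348032 = 0.075733
  M+8: 0.09517225×0.08526984 = 0.008115
Scale to base peak (0.411576) = 100: 58.2 : 100.0 : 64.4 : 18.4 : 2.0

58.2 : 100.0 : 64.4 : 18.4 : 2.0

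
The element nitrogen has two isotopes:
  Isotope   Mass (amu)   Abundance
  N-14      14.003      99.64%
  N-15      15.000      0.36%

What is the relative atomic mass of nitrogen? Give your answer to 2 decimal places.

14.01 amu

Weight each isotope mass by its fractional abundance: 0.9964 × 14.003 + 0.0036 × 15.000
= 13.9526 + 0.0540 = 14.0066 amu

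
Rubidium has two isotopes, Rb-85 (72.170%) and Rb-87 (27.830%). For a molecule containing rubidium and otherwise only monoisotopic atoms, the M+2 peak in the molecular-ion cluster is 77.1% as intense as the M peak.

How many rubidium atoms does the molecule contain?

For n independent Rb atoms, I(M+2)/I(M) = n · (abundance Rb-87) / (abundance Rb-85) = n · 0.27830/0.72170.
n = 0.771 × 0.72170/0.27830 = 2.00 ≈ 2

2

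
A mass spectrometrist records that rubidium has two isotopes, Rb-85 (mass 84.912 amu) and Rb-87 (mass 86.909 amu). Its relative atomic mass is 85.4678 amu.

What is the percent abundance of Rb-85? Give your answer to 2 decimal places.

Writing the weighted mean with unknown fraction x of Rb-85:
84.912·x + 86.909·(1 − x) = 85.4678
(84.912 − 86.909)·x = 85.4678 − 86.909
x = -1.4412 / -1.997 = 0.72168 → 72.17% Rb-85, 27.83% Rb-87.

72.17%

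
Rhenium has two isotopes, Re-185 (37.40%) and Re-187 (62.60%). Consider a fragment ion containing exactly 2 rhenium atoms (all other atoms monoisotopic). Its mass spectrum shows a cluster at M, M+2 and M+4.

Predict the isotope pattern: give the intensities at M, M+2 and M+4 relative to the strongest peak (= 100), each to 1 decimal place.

Each Re atom is independently Re-185 (p = 0.3740) or Re-187 (q = 0.6260); the cluster is the binomial expansion (p + q)^2.
P(M) = 0.3740^2 = 0.139876
P(M+2) = 2 × 0.3740^1 × 0.6260^1 = 0.468248
P(M+4) = 0.6260^2 = 0.391876
The M+2 peak is largest (0.468248); scaling to 100 gives 29.9 : 100.0 : 83.7.

29.9 : 100.0 : 83.7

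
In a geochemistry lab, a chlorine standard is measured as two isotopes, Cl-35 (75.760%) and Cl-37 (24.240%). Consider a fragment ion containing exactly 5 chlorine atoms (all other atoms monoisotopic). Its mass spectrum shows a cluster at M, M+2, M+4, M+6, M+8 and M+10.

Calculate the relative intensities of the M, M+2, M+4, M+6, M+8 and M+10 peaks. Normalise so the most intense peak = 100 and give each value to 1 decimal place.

62.5 : 100.0 : 64.0 : 20.5 : 3.3 : 0.2

The 5 Cl atoms are independent, so intensities follow the terms of (0.75760 + 0.24240)^5.
P(M) = 0.75760^5 = 0.249574
P(M+2) = 5 × 0.75760^4 × 0.24240^1 = 0.399266
P(M+4) = 10 × 0.75760^3 × 0.24240^2 = 0.255497
P(M+6) = 10 × 0.75760^2 × 0.24240^3 = 0.081748
P(M+8) = 5 × 0.75760^1 × 0.24240^4 = 0.013078
P(M+10) = 0.24240^5 = 0.000837
The M+2 peak is largest (0.399266); scaling to 100 gives 62.5 : 100.0 : 64.0 : 20.5 : 3.3 : 0.2.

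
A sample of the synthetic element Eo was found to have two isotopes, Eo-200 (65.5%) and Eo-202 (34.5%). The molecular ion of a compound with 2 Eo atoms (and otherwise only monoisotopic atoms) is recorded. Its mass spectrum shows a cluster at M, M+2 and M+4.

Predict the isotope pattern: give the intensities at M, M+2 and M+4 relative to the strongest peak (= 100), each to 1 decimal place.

94.9 : 100.0 : 26.3

Expanding (0.655 + 0.345)^2:
P(M) = 0.655^2 = 0.429025
P(M+2) = 2 × 0.655^1 × 0.345^1 = 0.451950
P(M+4) = 0.345^2 = 0.119025
The M+2 peak is largest (0.451950); scaling to 100 gives 94.9 : 100.0 : 26.3.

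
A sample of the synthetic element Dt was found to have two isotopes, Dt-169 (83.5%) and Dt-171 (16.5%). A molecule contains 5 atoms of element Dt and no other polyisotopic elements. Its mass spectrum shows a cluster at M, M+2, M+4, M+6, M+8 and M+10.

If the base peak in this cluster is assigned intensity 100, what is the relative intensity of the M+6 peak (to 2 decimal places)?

7.72

(0.835 + 0.165)^5 gives M 0.4059, M+2 0.4011, M+4 0.1585, M+6 0.0313, M+8 0.0031, M+10 0.0001; the largest is M.
P(M) = C(5,0) × 0.835^5 × 0.165^0 = 1 × 0.40591246 × 1.0000 = 0.405912 (base)
P(M+6) = C(5,3) × 0.835^2 × 0.165^3 = 10 × 0.697225 × 0.00449213 = 0.031320
Relative intensity = 0.031320 / 0.405912 × 100 = 7.72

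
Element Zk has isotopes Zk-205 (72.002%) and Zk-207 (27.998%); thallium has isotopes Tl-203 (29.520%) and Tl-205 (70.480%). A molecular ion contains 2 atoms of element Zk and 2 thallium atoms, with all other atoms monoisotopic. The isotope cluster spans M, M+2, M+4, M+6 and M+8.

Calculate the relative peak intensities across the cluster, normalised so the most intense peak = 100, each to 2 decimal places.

Element Zk pattern (n=2): 0.5184288 : 0.4031824 : 0.0783888
Thallium pattern (n=2): 0.08714304 : 0.41611392 : 0.49674304
Convolve the two distributions (both contribute in 2-u steps):
  M: 0.5184288×0.08714304 = 0.045177
  M+2: 0.5184288×0.41611392 + 0.4031824×0.08714304 = 0.250860
  M+4: 0.5184288×0.49674304 + 0.4031824×0.41611392 + 0.0783888×0.08714304 = 0.432127
  M+6: 0.4031824×0.49674304 + 0.0783888×0.41611392 = 0.232897
  M+8: 0.0783888×0.49674304 = 0.038939
Scale to base peak (0.432127) = 100: 10.45 : 58.05 : 100.00 : 53.90 : 9.01

10.45 : 58.05 : 100.00 : 53.90 : 9.01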